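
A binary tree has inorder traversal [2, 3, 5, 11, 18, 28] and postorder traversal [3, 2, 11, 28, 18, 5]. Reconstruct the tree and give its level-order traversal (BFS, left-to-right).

Inorder:   [2, 3, 5, 11, 18, 28]
Postorder: [3, 2, 11, 28, 18, 5]
Algorithm: postorder visits root last, so walk postorder right-to-left;
each value is the root of the current inorder slice — split it at that
value, recurse on the right subtree first, then the left.
Recursive splits:
  root=5; inorder splits into left=[2, 3], right=[11, 18, 28]
  root=18; inorder splits into left=[11], right=[28]
  root=28; inorder splits into left=[], right=[]
  root=11; inorder splits into left=[], right=[]
  root=2; inorder splits into left=[], right=[3]
  root=3; inorder splits into left=[], right=[]
Reconstructed level-order: [5, 2, 18, 3, 11, 28]


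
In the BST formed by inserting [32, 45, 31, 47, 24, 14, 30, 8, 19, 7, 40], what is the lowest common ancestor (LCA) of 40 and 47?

Tree insertion order: [32, 45, 31, 47, 24, 14, 30, 8, 19, 7, 40]
Tree (level-order array): [32, 31, 45, 24, None, 40, 47, 14, 30, None, None, None, None, 8, 19, None, None, 7]
In a BST, the LCA of p=40, q=47 is the first node v on the
root-to-leaf path with p <= v <= q (go left if both < v, right if both > v).
Walk from root:
  at 32: both 40 and 47 > 32, go right
  at 45: 40 <= 45 <= 47, this is the LCA
LCA = 45


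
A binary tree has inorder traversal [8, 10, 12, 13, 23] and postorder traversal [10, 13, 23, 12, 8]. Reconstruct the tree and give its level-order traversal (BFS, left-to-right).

Inorder:   [8, 10, 12, 13, 23]
Postorder: [10, 13, 23, 12, 8]
Algorithm: postorder visits root last, so walk postorder right-to-left;
each value is the root of the current inorder slice — split it at that
value, recurse on the right subtree first, then the left.
Recursive splits:
  root=8; inorder splits into left=[], right=[10, 12, 13, 23]
  root=12; inorder splits into left=[10], right=[13, 23]
  root=23; inorder splits into left=[13], right=[]
  root=13; inorder splits into left=[], right=[]
  root=10; inorder splits into left=[], right=[]
Reconstructed level-order: [8, 12, 10, 23, 13]


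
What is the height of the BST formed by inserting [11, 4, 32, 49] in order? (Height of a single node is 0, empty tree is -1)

Insertion order: [11, 4, 32, 49]
Tree (level-order array): [11, 4, 32, None, None, None, 49]
Compute height bottom-up (empty subtree = -1):
  height(4) = 1 + max(-1, -1) = 0
  height(49) = 1 + max(-1, -1) = 0
  height(32) = 1 + max(-1, 0) = 1
  height(11) = 1 + max(0, 1) = 2
Height = 2


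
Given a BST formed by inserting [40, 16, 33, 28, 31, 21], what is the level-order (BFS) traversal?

Tree insertion order: [40, 16, 33, 28, 31, 21]
Tree (level-order array): [40, 16, None, None, 33, 28, None, 21, 31]
BFS from the root, enqueuing left then right child of each popped node:
  queue [40] -> pop 40, enqueue [16], visited so far: [40]
  queue [16] -> pop 16, enqueue [33], visited so far: [40, 16]
  queue [33] -> pop 33, enqueue [28], visited so far: [40, 16, 33]
  queue [28] -> pop 28, enqueue [21, 31], visited so far: [40, 16, 33, 28]
  queue [21, 31] -> pop 21, enqueue [none], visited so far: [40, 16, 33, 28, 21]
  queue [31] -> pop 31, enqueue [none], visited so far: [40, 16, 33, 28, 21, 31]
Result: [40, 16, 33, 28, 21, 31]


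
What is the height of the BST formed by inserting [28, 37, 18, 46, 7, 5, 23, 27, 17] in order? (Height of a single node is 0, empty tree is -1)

Insertion order: [28, 37, 18, 46, 7, 5, 23, 27, 17]
Tree (level-order array): [28, 18, 37, 7, 23, None, 46, 5, 17, None, 27]
Compute height bottom-up (empty subtree = -1):
  height(5) = 1 + max(-1, -1) = 0
  height(17) = 1 + max(-1, -1) = 0
  height(7) = 1 + max(0, 0) = 1
  height(27) = 1 + max(-1, -1) = 0
  height(23) = 1 + max(-1, 0) = 1
  height(18) = 1 + max(1, 1) = 2
  height(46) = 1 + max(-1, -1) = 0
  height(37) = 1 + max(-1, 0) = 1
  height(28) = 1 + max(2, 1) = 3
Height = 3


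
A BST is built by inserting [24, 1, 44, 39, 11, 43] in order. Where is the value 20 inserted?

Starting tree (level order): [24, 1, 44, None, 11, 39, None, None, None, None, 43]
Insertion path: 24 -> 1 -> 11
Result: insert 20 as right child of 11
Final tree (level order): [24, 1, 44, None, 11, 39, None, None, 20, None, 43]


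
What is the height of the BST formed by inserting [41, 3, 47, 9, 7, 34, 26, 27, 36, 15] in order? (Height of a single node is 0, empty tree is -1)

Insertion order: [41, 3, 47, 9, 7, 34, 26, 27, 36, 15]
Tree (level-order array): [41, 3, 47, None, 9, None, None, 7, 34, None, None, 26, 36, 15, 27]
Compute height bottom-up (empty subtree = -1):
  height(7) = 1 + max(-1, -1) = 0
  height(15) = 1 + max(-1, -1) = 0
  height(27) = 1 + max(-1, -1) = 0
  height(26) = 1 + max(0, 0) = 1
  height(36) = 1 + max(-1, -1) = 0
  height(34) = 1 + max(1, 0) = 2
  height(9) = 1 + max(0, 2) = 3
  height(3) = 1 + max(-1, 3) = 4
  height(47) = 1 + max(-1, -1) = 0
  height(41) = 1 + max(4, 0) = 5
Height = 5


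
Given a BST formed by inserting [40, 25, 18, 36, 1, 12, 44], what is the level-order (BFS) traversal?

Tree insertion order: [40, 25, 18, 36, 1, 12, 44]
Tree (level-order array): [40, 25, 44, 18, 36, None, None, 1, None, None, None, None, 12]
BFS from the root, enqueuing left then right child of each popped node:
  queue [40] -> pop 40, enqueue [25, 44], visited so far: [40]
  queue [25, 44] -> pop 25, enqueue [18, 36], visited so far: [40, 25]
  queue [44, 18, 36] -> pop 44, enqueue [none], visited so far: [40, 25, 44]
  queue [18, 36] -> pop 18, enqueue [1], visited so far: [40, 25, 44, 18]
  queue [36, 1] -> pop 36, enqueue [none], visited so far: [40, 25, 44, 18, 36]
  queue [1] -> pop 1, enqueue [12], visited so far: [40, 25, 44, 18, 36, 1]
  queue [12] -> pop 12, enqueue [none], visited so far: [40, 25, 44, 18, 36, 1, 12]
Result: [40, 25, 44, 18, 36, 1, 12]


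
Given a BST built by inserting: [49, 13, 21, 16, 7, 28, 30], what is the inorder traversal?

Tree insertion order: [49, 13, 21, 16, 7, 28, 30]
Tree (level-order array): [49, 13, None, 7, 21, None, None, 16, 28, None, None, None, 30]
Inorder traversal: [7, 13, 16, 21, 28, 30, 49]


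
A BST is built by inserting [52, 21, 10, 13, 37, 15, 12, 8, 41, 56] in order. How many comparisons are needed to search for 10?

Search path for 10: 52 -> 21 -> 10
Found: True
Comparisons: 3


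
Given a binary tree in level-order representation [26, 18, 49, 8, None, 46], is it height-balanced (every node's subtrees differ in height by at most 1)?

Tree (level-order array): [26, 18, 49, 8, None, 46]
Definition: a tree is height-balanced if, at every node, |h(left) - h(right)| <= 1 (empty subtree has height -1).
Bottom-up per-node check:
  node 8: h_left=-1, h_right=-1, diff=0 [OK], height=0
  node 18: h_left=0, h_right=-1, diff=1 [OK], height=1
  node 46: h_left=-1, h_right=-1, diff=0 [OK], height=0
  node 49: h_left=0, h_right=-1, diff=1 [OK], height=1
  node 26: h_left=1, h_right=1, diff=0 [OK], height=2
All nodes satisfy the balance condition.
Result: Balanced


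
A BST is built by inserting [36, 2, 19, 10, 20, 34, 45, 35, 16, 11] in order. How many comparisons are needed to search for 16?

Search path for 16: 36 -> 2 -> 19 -> 10 -> 16
Found: True
Comparisons: 5


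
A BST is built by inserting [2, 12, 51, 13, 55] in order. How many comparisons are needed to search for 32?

Search path for 32: 2 -> 12 -> 51 -> 13
Found: False
Comparisons: 4


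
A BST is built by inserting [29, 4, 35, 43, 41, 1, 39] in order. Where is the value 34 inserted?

Starting tree (level order): [29, 4, 35, 1, None, None, 43, None, None, 41, None, 39]
Insertion path: 29 -> 35
Result: insert 34 as left child of 35
Final tree (level order): [29, 4, 35, 1, None, 34, 43, None, None, None, None, 41, None, 39]


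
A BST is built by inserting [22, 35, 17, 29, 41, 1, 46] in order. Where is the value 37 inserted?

Starting tree (level order): [22, 17, 35, 1, None, 29, 41, None, None, None, None, None, 46]
Insertion path: 22 -> 35 -> 41
Result: insert 37 as left child of 41
Final tree (level order): [22, 17, 35, 1, None, 29, 41, None, None, None, None, 37, 46]


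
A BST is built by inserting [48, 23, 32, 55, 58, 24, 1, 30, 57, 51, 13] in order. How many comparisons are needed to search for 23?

Search path for 23: 48 -> 23
Found: True
Comparisons: 2


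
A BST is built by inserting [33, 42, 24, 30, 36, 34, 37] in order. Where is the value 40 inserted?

Starting tree (level order): [33, 24, 42, None, 30, 36, None, None, None, 34, 37]
Insertion path: 33 -> 42 -> 36 -> 37
Result: insert 40 as right child of 37
Final tree (level order): [33, 24, 42, None, 30, 36, None, None, None, 34, 37, None, None, None, 40]


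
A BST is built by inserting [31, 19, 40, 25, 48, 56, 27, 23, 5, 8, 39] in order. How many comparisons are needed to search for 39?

Search path for 39: 31 -> 40 -> 39
Found: True
Comparisons: 3


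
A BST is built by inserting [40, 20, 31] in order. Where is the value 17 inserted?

Starting tree (level order): [40, 20, None, None, 31]
Insertion path: 40 -> 20
Result: insert 17 as left child of 20
Final tree (level order): [40, 20, None, 17, 31]


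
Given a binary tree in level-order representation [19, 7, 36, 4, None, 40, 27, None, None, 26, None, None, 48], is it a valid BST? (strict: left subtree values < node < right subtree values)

Level-order array: [19, 7, 36, 4, None, 40, 27, None, None, 26, None, None, 48]
Validate using subtree bounds (lo, hi): at each node, require lo < value < hi,
then recurse left with hi=value and right with lo=value.
Preorder trace (stopping at first violation):
  at node 19 with bounds (-inf, +inf): OK
  at node 7 with bounds (-inf, 19): OK
  at node 4 with bounds (-inf, 7): OK
  at node 36 with bounds (19, +inf): OK
  at node 40 with bounds (19, 36): VIOLATION
Node 40 violates its bound: not (19 < 40 < 36).
Result: Not a valid BST


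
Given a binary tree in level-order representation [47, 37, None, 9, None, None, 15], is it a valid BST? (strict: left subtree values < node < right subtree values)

Level-order array: [47, 37, None, 9, None, None, 15]
Validate using subtree bounds (lo, hi): at each node, require lo < value < hi,
then recurse left with hi=value and right with lo=value.
Preorder trace (stopping at first violation):
  at node 47 with bounds (-inf, +inf): OK
  at node 37 with bounds (-inf, 47): OK
  at node 9 with bounds (-inf, 37): OK
  at node 15 with bounds (9, 37): OK
No violation found at any node.
Result: Valid BST


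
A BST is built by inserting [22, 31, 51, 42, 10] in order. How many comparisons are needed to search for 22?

Search path for 22: 22
Found: True
Comparisons: 1


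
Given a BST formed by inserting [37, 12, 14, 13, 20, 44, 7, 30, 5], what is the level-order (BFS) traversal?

Tree insertion order: [37, 12, 14, 13, 20, 44, 7, 30, 5]
Tree (level-order array): [37, 12, 44, 7, 14, None, None, 5, None, 13, 20, None, None, None, None, None, 30]
BFS from the root, enqueuing left then right child of each popped node:
  queue [37] -> pop 37, enqueue [12, 44], visited so far: [37]
  queue [12, 44] -> pop 12, enqueue [7, 14], visited so far: [37, 12]
  queue [44, 7, 14] -> pop 44, enqueue [none], visited so far: [37, 12, 44]
  queue [7, 14] -> pop 7, enqueue [5], visited so far: [37, 12, 44, 7]
  queue [14, 5] -> pop 14, enqueue [13, 20], visited so far: [37, 12, 44, 7, 14]
  queue [5, 13, 20] -> pop 5, enqueue [none], visited so far: [37, 12, 44, 7, 14, 5]
  queue [13, 20] -> pop 13, enqueue [none], visited so far: [37, 12, 44, 7, 14, 5, 13]
  queue [20] -> pop 20, enqueue [30], visited so far: [37, 12, 44, 7, 14, 5, 13, 20]
  queue [30] -> pop 30, enqueue [none], visited so far: [37, 12, 44, 7, 14, 5, 13, 20, 30]
Result: [37, 12, 44, 7, 14, 5, 13, 20, 30]


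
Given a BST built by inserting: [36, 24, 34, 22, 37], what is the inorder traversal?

Tree insertion order: [36, 24, 34, 22, 37]
Tree (level-order array): [36, 24, 37, 22, 34]
Inorder traversal: [22, 24, 34, 36, 37]


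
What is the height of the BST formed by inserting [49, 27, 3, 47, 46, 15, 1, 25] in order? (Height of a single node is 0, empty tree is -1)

Insertion order: [49, 27, 3, 47, 46, 15, 1, 25]
Tree (level-order array): [49, 27, None, 3, 47, 1, 15, 46, None, None, None, None, 25]
Compute height bottom-up (empty subtree = -1):
  height(1) = 1 + max(-1, -1) = 0
  height(25) = 1 + max(-1, -1) = 0
  height(15) = 1 + max(-1, 0) = 1
  height(3) = 1 + max(0, 1) = 2
  height(46) = 1 + max(-1, -1) = 0
  height(47) = 1 + max(0, -1) = 1
  height(27) = 1 + max(2, 1) = 3
  height(49) = 1 + max(3, -1) = 4
Height = 4


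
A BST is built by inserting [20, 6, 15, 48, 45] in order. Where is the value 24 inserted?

Starting tree (level order): [20, 6, 48, None, 15, 45]
Insertion path: 20 -> 48 -> 45
Result: insert 24 as left child of 45
Final tree (level order): [20, 6, 48, None, 15, 45, None, None, None, 24]


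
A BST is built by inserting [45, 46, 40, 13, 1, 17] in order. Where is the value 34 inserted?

Starting tree (level order): [45, 40, 46, 13, None, None, None, 1, 17]
Insertion path: 45 -> 40 -> 13 -> 17
Result: insert 34 as right child of 17
Final tree (level order): [45, 40, 46, 13, None, None, None, 1, 17, None, None, None, 34]


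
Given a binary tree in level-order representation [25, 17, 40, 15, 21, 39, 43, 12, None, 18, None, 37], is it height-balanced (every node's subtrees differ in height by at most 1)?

Tree (level-order array): [25, 17, 40, 15, 21, 39, 43, 12, None, 18, None, 37]
Definition: a tree is height-balanced if, at every node, |h(left) - h(right)| <= 1 (empty subtree has height -1).
Bottom-up per-node check:
  node 12: h_left=-1, h_right=-1, diff=0 [OK], height=0
  node 15: h_left=0, h_right=-1, diff=1 [OK], height=1
  node 18: h_left=-1, h_right=-1, diff=0 [OK], height=0
  node 21: h_left=0, h_right=-1, diff=1 [OK], height=1
  node 17: h_left=1, h_right=1, diff=0 [OK], height=2
  node 37: h_left=-1, h_right=-1, diff=0 [OK], height=0
  node 39: h_left=0, h_right=-1, diff=1 [OK], height=1
  node 43: h_left=-1, h_right=-1, diff=0 [OK], height=0
  node 40: h_left=1, h_right=0, diff=1 [OK], height=2
  node 25: h_left=2, h_right=2, diff=0 [OK], height=3
All nodes satisfy the balance condition.
Result: Balanced


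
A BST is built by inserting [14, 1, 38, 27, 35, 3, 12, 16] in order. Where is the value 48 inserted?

Starting tree (level order): [14, 1, 38, None, 3, 27, None, None, 12, 16, 35]
Insertion path: 14 -> 38
Result: insert 48 as right child of 38
Final tree (level order): [14, 1, 38, None, 3, 27, 48, None, 12, 16, 35]


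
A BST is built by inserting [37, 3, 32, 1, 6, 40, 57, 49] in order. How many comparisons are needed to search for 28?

Search path for 28: 37 -> 3 -> 32 -> 6
Found: False
Comparisons: 4


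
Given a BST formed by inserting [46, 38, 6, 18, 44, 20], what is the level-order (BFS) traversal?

Tree insertion order: [46, 38, 6, 18, 44, 20]
Tree (level-order array): [46, 38, None, 6, 44, None, 18, None, None, None, 20]
BFS from the root, enqueuing left then right child of each popped node:
  queue [46] -> pop 46, enqueue [38], visited so far: [46]
  queue [38] -> pop 38, enqueue [6, 44], visited so far: [46, 38]
  queue [6, 44] -> pop 6, enqueue [18], visited so far: [46, 38, 6]
  queue [44, 18] -> pop 44, enqueue [none], visited so far: [46, 38, 6, 44]
  queue [18] -> pop 18, enqueue [20], visited so far: [46, 38, 6, 44, 18]
  queue [20] -> pop 20, enqueue [none], visited so far: [46, 38, 6, 44, 18, 20]
Result: [46, 38, 6, 44, 18, 20]


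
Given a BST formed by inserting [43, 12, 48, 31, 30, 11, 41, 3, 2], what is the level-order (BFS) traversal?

Tree insertion order: [43, 12, 48, 31, 30, 11, 41, 3, 2]
Tree (level-order array): [43, 12, 48, 11, 31, None, None, 3, None, 30, 41, 2]
BFS from the root, enqueuing left then right child of each popped node:
  queue [43] -> pop 43, enqueue [12, 48], visited so far: [43]
  queue [12, 48] -> pop 12, enqueue [11, 31], visited so far: [43, 12]
  queue [48, 11, 31] -> pop 48, enqueue [none], visited so far: [43, 12, 48]
  queue [11, 31] -> pop 11, enqueue [3], visited so far: [43, 12, 48, 11]
  queue [31, 3] -> pop 31, enqueue [30, 41], visited so far: [43, 12, 48, 11, 31]
  queue [3, 30, 41] -> pop 3, enqueue [2], visited so far: [43, 12, 48, 11, 31, 3]
  queue [30, 41, 2] -> pop 30, enqueue [none], visited so far: [43, 12, 48, 11, 31, 3, 30]
  queue [41, 2] -> pop 41, enqueue [none], visited so far: [43, 12, 48, 11, 31, 3, 30, 41]
  queue [2] -> pop 2, enqueue [none], visited so far: [43, 12, 48, 11, 31, 3, 30, 41, 2]
Result: [43, 12, 48, 11, 31, 3, 30, 41, 2]


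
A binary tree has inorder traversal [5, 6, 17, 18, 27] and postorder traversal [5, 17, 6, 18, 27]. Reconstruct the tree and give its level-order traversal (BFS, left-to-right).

Inorder:   [5, 6, 17, 18, 27]
Postorder: [5, 17, 6, 18, 27]
Algorithm: postorder visits root last, so walk postorder right-to-left;
each value is the root of the current inorder slice — split it at that
value, recurse on the right subtree first, then the left.
Recursive splits:
  root=27; inorder splits into left=[5, 6, 17, 18], right=[]
  root=18; inorder splits into left=[5, 6, 17], right=[]
  root=6; inorder splits into left=[5], right=[17]
  root=17; inorder splits into left=[], right=[]
  root=5; inorder splits into left=[], right=[]
Reconstructed level-order: [27, 18, 6, 5, 17]


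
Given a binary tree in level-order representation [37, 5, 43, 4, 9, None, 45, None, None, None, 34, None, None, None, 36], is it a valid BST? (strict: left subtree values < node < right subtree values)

Level-order array: [37, 5, 43, 4, 9, None, 45, None, None, None, 34, None, None, None, 36]
Validate using subtree bounds (lo, hi): at each node, require lo < value < hi,
then recurse left with hi=value and right with lo=value.
Preorder trace (stopping at first violation):
  at node 37 with bounds (-inf, +inf): OK
  at node 5 with bounds (-inf, 37): OK
  at node 4 with bounds (-inf, 5): OK
  at node 9 with bounds (5, 37): OK
  at node 34 with bounds (9, 37): OK
  at node 36 with bounds (34, 37): OK
  at node 43 with bounds (37, +inf): OK
  at node 45 with bounds (43, +inf): OK
No violation found at any node.
Result: Valid BST


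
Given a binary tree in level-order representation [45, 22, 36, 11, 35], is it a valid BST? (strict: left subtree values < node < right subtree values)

Level-order array: [45, 22, 36, 11, 35]
Validate using subtree bounds (lo, hi): at each node, require lo < value < hi,
then recurse left with hi=value and right with lo=value.
Preorder trace (stopping at first violation):
  at node 45 with bounds (-inf, +inf): OK
  at node 22 with bounds (-inf, 45): OK
  at node 11 with bounds (-inf, 22): OK
  at node 35 with bounds (22, 45): OK
  at node 36 with bounds (45, +inf): VIOLATION
Node 36 violates its bound: not (45 < 36 < +inf).
Result: Not a valid BST


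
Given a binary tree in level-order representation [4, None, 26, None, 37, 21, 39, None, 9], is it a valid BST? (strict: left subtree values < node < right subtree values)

Level-order array: [4, None, 26, None, 37, 21, 39, None, 9]
Validate using subtree bounds (lo, hi): at each node, require lo < value < hi,
then recurse left with hi=value and right with lo=value.
Preorder trace (stopping at first violation):
  at node 4 with bounds (-inf, +inf): OK
  at node 26 with bounds (4, +inf): OK
  at node 37 with bounds (26, +inf): OK
  at node 21 with bounds (26, 37): VIOLATION
Node 21 violates its bound: not (26 < 21 < 37).
Result: Not a valid BST


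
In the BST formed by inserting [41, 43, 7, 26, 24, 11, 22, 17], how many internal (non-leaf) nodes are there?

Tree built from: [41, 43, 7, 26, 24, 11, 22, 17]
Tree (level-order array): [41, 7, 43, None, 26, None, None, 24, None, 11, None, None, 22, 17]
Rule: An internal node has at least one child.
Per-node child counts:
  node 41: 2 child(ren)
  node 7: 1 child(ren)
  node 26: 1 child(ren)
  node 24: 1 child(ren)
  node 11: 1 child(ren)
  node 22: 1 child(ren)
  node 17: 0 child(ren)
  node 43: 0 child(ren)
Matching nodes: [41, 7, 26, 24, 11, 22]
Count of internal (non-leaf) nodes: 6


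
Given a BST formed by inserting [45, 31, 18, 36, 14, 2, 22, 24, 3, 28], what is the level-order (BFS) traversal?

Tree insertion order: [45, 31, 18, 36, 14, 2, 22, 24, 3, 28]
Tree (level-order array): [45, 31, None, 18, 36, 14, 22, None, None, 2, None, None, 24, None, 3, None, 28]
BFS from the root, enqueuing left then right child of each popped node:
  queue [45] -> pop 45, enqueue [31], visited so far: [45]
  queue [31] -> pop 31, enqueue [18, 36], visited so far: [45, 31]
  queue [18, 36] -> pop 18, enqueue [14, 22], visited so far: [45, 31, 18]
  queue [36, 14, 22] -> pop 36, enqueue [none], visited so far: [45, 31, 18, 36]
  queue [14, 22] -> pop 14, enqueue [2], visited so far: [45, 31, 18, 36, 14]
  queue [22, 2] -> pop 22, enqueue [24], visited so far: [45, 31, 18, 36, 14, 22]
  queue [2, 24] -> pop 2, enqueue [3], visited so far: [45, 31, 18, 36, 14, 22, 2]
  queue [24, 3] -> pop 24, enqueue [28], visited so far: [45, 31, 18, 36, 14, 22, 2, 24]
  queue [3, 28] -> pop 3, enqueue [none], visited so far: [45, 31, 18, 36, 14, 22, 2, 24, 3]
  queue [28] -> pop 28, enqueue [none], visited so far: [45, 31, 18, 36, 14, 22, 2, 24, 3, 28]
Result: [45, 31, 18, 36, 14, 22, 2, 24, 3, 28]


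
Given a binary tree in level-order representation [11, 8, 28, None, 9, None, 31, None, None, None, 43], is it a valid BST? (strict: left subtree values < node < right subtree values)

Level-order array: [11, 8, 28, None, 9, None, 31, None, None, None, 43]
Validate using subtree bounds (lo, hi): at each node, require lo < value < hi,
then recurse left with hi=value and right with lo=value.
Preorder trace (stopping at first violation):
  at node 11 with bounds (-inf, +inf): OK
  at node 8 with bounds (-inf, 11): OK
  at node 9 with bounds (8, 11): OK
  at node 28 with bounds (11, +inf): OK
  at node 31 with bounds (28, +inf): OK
  at node 43 with bounds (31, +inf): OK
No violation found at any node.
Result: Valid BST


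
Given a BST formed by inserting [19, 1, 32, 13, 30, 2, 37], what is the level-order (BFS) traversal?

Tree insertion order: [19, 1, 32, 13, 30, 2, 37]
Tree (level-order array): [19, 1, 32, None, 13, 30, 37, 2]
BFS from the root, enqueuing left then right child of each popped node:
  queue [19] -> pop 19, enqueue [1, 32], visited so far: [19]
  queue [1, 32] -> pop 1, enqueue [13], visited so far: [19, 1]
  queue [32, 13] -> pop 32, enqueue [30, 37], visited so far: [19, 1, 32]
  queue [13, 30, 37] -> pop 13, enqueue [2], visited so far: [19, 1, 32, 13]
  queue [30, 37, 2] -> pop 30, enqueue [none], visited so far: [19, 1, 32, 13, 30]
  queue [37, 2] -> pop 37, enqueue [none], visited so far: [19, 1, 32, 13, 30, 37]
  queue [2] -> pop 2, enqueue [none], visited so far: [19, 1, 32, 13, 30, 37, 2]
Result: [19, 1, 32, 13, 30, 37, 2]


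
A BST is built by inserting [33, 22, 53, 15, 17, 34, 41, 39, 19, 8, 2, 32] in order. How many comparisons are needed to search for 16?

Search path for 16: 33 -> 22 -> 15 -> 17
Found: False
Comparisons: 4


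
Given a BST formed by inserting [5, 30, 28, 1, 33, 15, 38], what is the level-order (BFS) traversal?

Tree insertion order: [5, 30, 28, 1, 33, 15, 38]
Tree (level-order array): [5, 1, 30, None, None, 28, 33, 15, None, None, 38]
BFS from the root, enqueuing left then right child of each popped node:
  queue [5] -> pop 5, enqueue [1, 30], visited so far: [5]
  queue [1, 30] -> pop 1, enqueue [none], visited so far: [5, 1]
  queue [30] -> pop 30, enqueue [28, 33], visited so far: [5, 1, 30]
  queue [28, 33] -> pop 28, enqueue [15], visited so far: [5, 1, 30, 28]
  queue [33, 15] -> pop 33, enqueue [38], visited so far: [5, 1, 30, 28, 33]
  queue [15, 38] -> pop 15, enqueue [none], visited so far: [5, 1, 30, 28, 33, 15]
  queue [38] -> pop 38, enqueue [none], visited so far: [5, 1, 30, 28, 33, 15, 38]
Result: [5, 1, 30, 28, 33, 15, 38]


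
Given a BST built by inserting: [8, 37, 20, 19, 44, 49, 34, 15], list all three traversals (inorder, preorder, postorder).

Tree insertion order: [8, 37, 20, 19, 44, 49, 34, 15]
Tree (level-order array): [8, None, 37, 20, 44, 19, 34, None, 49, 15]
Inorder (L, root, R): [8, 15, 19, 20, 34, 37, 44, 49]
Preorder (root, L, R): [8, 37, 20, 19, 15, 34, 44, 49]
Postorder (L, R, root): [15, 19, 34, 20, 49, 44, 37, 8]


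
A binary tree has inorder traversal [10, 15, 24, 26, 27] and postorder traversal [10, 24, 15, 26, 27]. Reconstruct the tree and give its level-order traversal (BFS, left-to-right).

Inorder:   [10, 15, 24, 26, 27]
Postorder: [10, 24, 15, 26, 27]
Algorithm: postorder visits root last, so walk postorder right-to-left;
each value is the root of the current inorder slice — split it at that
value, recurse on the right subtree first, then the left.
Recursive splits:
  root=27; inorder splits into left=[10, 15, 24, 26], right=[]
  root=26; inorder splits into left=[10, 15, 24], right=[]
  root=15; inorder splits into left=[10], right=[24]
  root=24; inorder splits into left=[], right=[]
  root=10; inorder splits into left=[], right=[]
Reconstructed level-order: [27, 26, 15, 10, 24]


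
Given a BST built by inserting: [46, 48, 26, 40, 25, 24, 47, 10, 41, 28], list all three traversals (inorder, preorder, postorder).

Tree insertion order: [46, 48, 26, 40, 25, 24, 47, 10, 41, 28]
Tree (level-order array): [46, 26, 48, 25, 40, 47, None, 24, None, 28, 41, None, None, 10]
Inorder (L, root, R): [10, 24, 25, 26, 28, 40, 41, 46, 47, 48]
Preorder (root, L, R): [46, 26, 25, 24, 10, 40, 28, 41, 48, 47]
Postorder (L, R, root): [10, 24, 25, 28, 41, 40, 26, 47, 48, 46]


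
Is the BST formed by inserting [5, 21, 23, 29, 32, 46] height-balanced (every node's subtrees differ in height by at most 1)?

Tree (level-order array): [5, None, 21, None, 23, None, 29, None, 32, None, 46]
Definition: a tree is height-balanced if, at every node, |h(left) - h(right)| <= 1 (empty subtree has height -1).
Bottom-up per-node check:
  node 46: h_left=-1, h_right=-1, diff=0 [OK], height=0
  node 32: h_left=-1, h_right=0, diff=1 [OK], height=1
  node 29: h_left=-1, h_right=1, diff=2 [FAIL (|-1-1|=2 > 1)], height=2
  node 23: h_left=-1, h_right=2, diff=3 [FAIL (|-1-2|=3 > 1)], height=3
  node 21: h_left=-1, h_right=3, diff=4 [FAIL (|-1-3|=4 > 1)], height=4
  node 5: h_left=-1, h_right=4, diff=5 [FAIL (|-1-4|=5 > 1)], height=5
Node 29 violates the condition: |-1 - 1| = 2 > 1.
Result: Not balanced


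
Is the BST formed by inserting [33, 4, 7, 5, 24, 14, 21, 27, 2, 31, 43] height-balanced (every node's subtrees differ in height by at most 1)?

Tree (level-order array): [33, 4, 43, 2, 7, None, None, None, None, 5, 24, None, None, 14, 27, None, 21, None, 31]
Definition: a tree is height-balanced if, at every node, |h(left) - h(right)| <= 1 (empty subtree has height -1).
Bottom-up per-node check:
  node 2: h_left=-1, h_right=-1, diff=0 [OK], height=0
  node 5: h_left=-1, h_right=-1, diff=0 [OK], height=0
  node 21: h_left=-1, h_right=-1, diff=0 [OK], height=0
  node 14: h_left=-1, h_right=0, diff=1 [OK], height=1
  node 31: h_left=-1, h_right=-1, diff=0 [OK], height=0
  node 27: h_left=-1, h_right=0, diff=1 [OK], height=1
  node 24: h_left=1, h_right=1, diff=0 [OK], height=2
  node 7: h_left=0, h_right=2, diff=2 [FAIL (|0-2|=2 > 1)], height=3
  node 4: h_left=0, h_right=3, diff=3 [FAIL (|0-3|=3 > 1)], height=4
  node 43: h_left=-1, h_right=-1, diff=0 [OK], height=0
  node 33: h_left=4, h_right=0, diff=4 [FAIL (|4-0|=4 > 1)], height=5
Node 7 violates the condition: |0 - 2| = 2 > 1.
Result: Not balanced


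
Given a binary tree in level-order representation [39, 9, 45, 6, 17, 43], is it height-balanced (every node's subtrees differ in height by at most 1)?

Tree (level-order array): [39, 9, 45, 6, 17, 43]
Definition: a tree is height-balanced if, at every node, |h(left) - h(right)| <= 1 (empty subtree has height -1).
Bottom-up per-node check:
  node 6: h_left=-1, h_right=-1, diff=0 [OK], height=0
  node 17: h_left=-1, h_right=-1, diff=0 [OK], height=0
  node 9: h_left=0, h_right=0, diff=0 [OK], height=1
  node 43: h_left=-1, h_right=-1, diff=0 [OK], height=0
  node 45: h_left=0, h_right=-1, diff=1 [OK], height=1
  node 39: h_left=1, h_right=1, diff=0 [OK], height=2
All nodes satisfy the balance condition.
Result: Balanced


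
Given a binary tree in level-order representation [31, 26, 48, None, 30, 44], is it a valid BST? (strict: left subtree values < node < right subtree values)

Level-order array: [31, 26, 48, None, 30, 44]
Validate using subtree bounds (lo, hi): at each node, require lo < value < hi,
then recurse left with hi=value and right with lo=value.
Preorder trace (stopping at first violation):
  at node 31 with bounds (-inf, +inf): OK
  at node 26 with bounds (-inf, 31): OK
  at node 30 with bounds (26, 31): OK
  at node 48 with bounds (31, +inf): OK
  at node 44 with bounds (31, 48): OK
No violation found at any node.
Result: Valid BST


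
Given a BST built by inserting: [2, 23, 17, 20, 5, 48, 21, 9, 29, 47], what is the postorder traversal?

Tree insertion order: [2, 23, 17, 20, 5, 48, 21, 9, 29, 47]
Tree (level-order array): [2, None, 23, 17, 48, 5, 20, 29, None, None, 9, None, 21, None, 47]
Postorder traversal: [9, 5, 21, 20, 17, 47, 29, 48, 23, 2]


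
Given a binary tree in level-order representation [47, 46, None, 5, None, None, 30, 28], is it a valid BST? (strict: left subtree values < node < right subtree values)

Level-order array: [47, 46, None, 5, None, None, 30, 28]
Validate using subtree bounds (lo, hi): at each node, require lo < value < hi,
then recurse left with hi=value and right with lo=value.
Preorder trace (stopping at first violation):
  at node 47 with bounds (-inf, +inf): OK
  at node 46 with bounds (-inf, 47): OK
  at node 5 with bounds (-inf, 46): OK
  at node 30 with bounds (5, 46): OK
  at node 28 with bounds (5, 30): OK
No violation found at any node.
Result: Valid BST


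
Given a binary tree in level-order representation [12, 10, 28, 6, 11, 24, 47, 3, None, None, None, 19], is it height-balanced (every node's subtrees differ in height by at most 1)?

Tree (level-order array): [12, 10, 28, 6, 11, 24, 47, 3, None, None, None, 19]
Definition: a tree is height-balanced if, at every node, |h(left) - h(right)| <= 1 (empty subtree has height -1).
Bottom-up per-node check:
  node 3: h_left=-1, h_right=-1, diff=0 [OK], height=0
  node 6: h_left=0, h_right=-1, diff=1 [OK], height=1
  node 11: h_left=-1, h_right=-1, diff=0 [OK], height=0
  node 10: h_left=1, h_right=0, diff=1 [OK], height=2
  node 19: h_left=-1, h_right=-1, diff=0 [OK], height=0
  node 24: h_left=0, h_right=-1, diff=1 [OK], height=1
  node 47: h_left=-1, h_right=-1, diff=0 [OK], height=0
  node 28: h_left=1, h_right=0, diff=1 [OK], height=2
  node 12: h_left=2, h_right=2, diff=0 [OK], height=3
All nodes satisfy the balance condition.
Result: Balanced


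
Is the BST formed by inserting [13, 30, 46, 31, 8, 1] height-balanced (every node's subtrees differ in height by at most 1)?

Tree (level-order array): [13, 8, 30, 1, None, None, 46, None, None, 31]
Definition: a tree is height-balanced if, at every node, |h(left) - h(right)| <= 1 (empty subtree has height -1).
Bottom-up per-node check:
  node 1: h_left=-1, h_right=-1, diff=0 [OK], height=0
  node 8: h_left=0, h_right=-1, diff=1 [OK], height=1
  node 31: h_left=-1, h_right=-1, diff=0 [OK], height=0
  node 46: h_left=0, h_right=-1, diff=1 [OK], height=1
  node 30: h_left=-1, h_right=1, diff=2 [FAIL (|-1-1|=2 > 1)], height=2
  node 13: h_left=1, h_right=2, diff=1 [OK], height=3
Node 30 violates the condition: |-1 - 1| = 2 > 1.
Result: Not balanced


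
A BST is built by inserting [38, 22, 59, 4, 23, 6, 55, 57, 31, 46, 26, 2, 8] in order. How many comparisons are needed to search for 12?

Search path for 12: 38 -> 22 -> 4 -> 6 -> 8
Found: False
Comparisons: 5


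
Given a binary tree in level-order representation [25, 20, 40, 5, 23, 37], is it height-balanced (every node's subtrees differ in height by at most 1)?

Tree (level-order array): [25, 20, 40, 5, 23, 37]
Definition: a tree is height-balanced if, at every node, |h(left) - h(right)| <= 1 (empty subtree has height -1).
Bottom-up per-node check:
  node 5: h_left=-1, h_right=-1, diff=0 [OK], height=0
  node 23: h_left=-1, h_right=-1, diff=0 [OK], height=0
  node 20: h_left=0, h_right=0, diff=0 [OK], height=1
  node 37: h_left=-1, h_right=-1, diff=0 [OK], height=0
  node 40: h_left=0, h_right=-1, diff=1 [OK], height=1
  node 25: h_left=1, h_right=1, diff=0 [OK], height=2
All nodes satisfy the balance condition.
Result: Balanced


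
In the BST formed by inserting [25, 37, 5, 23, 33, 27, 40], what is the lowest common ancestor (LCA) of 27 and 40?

Tree insertion order: [25, 37, 5, 23, 33, 27, 40]
Tree (level-order array): [25, 5, 37, None, 23, 33, 40, None, None, 27]
In a BST, the LCA of p=27, q=40 is the first node v on the
root-to-leaf path with p <= v <= q (go left if both < v, right if both > v).
Walk from root:
  at 25: both 27 and 40 > 25, go right
  at 37: 27 <= 37 <= 40, this is the LCA
LCA = 37


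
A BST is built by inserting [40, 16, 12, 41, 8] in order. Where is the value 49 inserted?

Starting tree (level order): [40, 16, 41, 12, None, None, None, 8]
Insertion path: 40 -> 41
Result: insert 49 as right child of 41
Final tree (level order): [40, 16, 41, 12, None, None, 49, 8]


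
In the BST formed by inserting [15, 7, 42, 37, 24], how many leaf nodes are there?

Tree built from: [15, 7, 42, 37, 24]
Tree (level-order array): [15, 7, 42, None, None, 37, None, 24]
Rule: A leaf has 0 children.
Per-node child counts:
  node 15: 2 child(ren)
  node 7: 0 child(ren)
  node 42: 1 child(ren)
  node 37: 1 child(ren)
  node 24: 0 child(ren)
Matching nodes: [7, 24]
Count of leaf nodes: 2


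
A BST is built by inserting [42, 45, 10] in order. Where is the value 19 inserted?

Starting tree (level order): [42, 10, 45]
Insertion path: 42 -> 10
Result: insert 19 as right child of 10
Final tree (level order): [42, 10, 45, None, 19]


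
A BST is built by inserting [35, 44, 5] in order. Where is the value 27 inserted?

Starting tree (level order): [35, 5, 44]
Insertion path: 35 -> 5
Result: insert 27 as right child of 5
Final tree (level order): [35, 5, 44, None, 27]


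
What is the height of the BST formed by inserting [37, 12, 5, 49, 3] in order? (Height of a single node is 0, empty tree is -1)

Insertion order: [37, 12, 5, 49, 3]
Tree (level-order array): [37, 12, 49, 5, None, None, None, 3]
Compute height bottom-up (empty subtree = -1):
  height(3) = 1 + max(-1, -1) = 0
  height(5) = 1 + max(0, -1) = 1
  height(12) = 1 + max(1, -1) = 2
  height(49) = 1 + max(-1, -1) = 0
  height(37) = 1 + max(2, 0) = 3
Height = 3


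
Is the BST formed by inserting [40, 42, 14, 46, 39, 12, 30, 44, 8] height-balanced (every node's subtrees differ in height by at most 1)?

Tree (level-order array): [40, 14, 42, 12, 39, None, 46, 8, None, 30, None, 44]
Definition: a tree is height-balanced if, at every node, |h(left) - h(right)| <= 1 (empty subtree has height -1).
Bottom-up per-node check:
  node 8: h_left=-1, h_right=-1, diff=0 [OK], height=0
  node 12: h_left=0, h_right=-1, diff=1 [OK], height=1
  node 30: h_left=-1, h_right=-1, diff=0 [OK], height=0
  node 39: h_left=0, h_right=-1, diff=1 [OK], height=1
  node 14: h_left=1, h_right=1, diff=0 [OK], height=2
  node 44: h_left=-1, h_right=-1, diff=0 [OK], height=0
  node 46: h_left=0, h_right=-1, diff=1 [OK], height=1
  node 42: h_left=-1, h_right=1, diff=2 [FAIL (|-1-1|=2 > 1)], height=2
  node 40: h_left=2, h_right=2, diff=0 [OK], height=3
Node 42 violates the condition: |-1 - 1| = 2 > 1.
Result: Not balanced


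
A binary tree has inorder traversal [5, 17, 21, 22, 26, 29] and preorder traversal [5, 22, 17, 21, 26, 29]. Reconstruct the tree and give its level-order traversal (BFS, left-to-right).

Inorder:  [5, 17, 21, 22, 26, 29]
Preorder: [5, 22, 17, 21, 26, 29]
Algorithm: preorder visits root first, so consume preorder in order;
for each root, split the current inorder slice at that value into
left-subtree inorder and right-subtree inorder, then recurse.
Recursive splits:
  root=5; inorder splits into left=[], right=[17, 21, 22, 26, 29]
  root=22; inorder splits into left=[17, 21], right=[26, 29]
  root=17; inorder splits into left=[], right=[21]
  root=21; inorder splits into left=[], right=[]
  root=26; inorder splits into left=[], right=[29]
  root=29; inorder splits into left=[], right=[]
Reconstructed level-order: [5, 22, 17, 26, 21, 29]


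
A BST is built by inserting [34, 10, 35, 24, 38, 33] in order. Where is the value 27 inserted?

Starting tree (level order): [34, 10, 35, None, 24, None, 38, None, 33]
Insertion path: 34 -> 10 -> 24 -> 33
Result: insert 27 as left child of 33
Final tree (level order): [34, 10, 35, None, 24, None, 38, None, 33, None, None, 27]


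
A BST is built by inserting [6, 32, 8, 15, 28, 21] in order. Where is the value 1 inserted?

Starting tree (level order): [6, None, 32, 8, None, None, 15, None, 28, 21]
Insertion path: 6
Result: insert 1 as left child of 6
Final tree (level order): [6, 1, 32, None, None, 8, None, None, 15, None, 28, 21]


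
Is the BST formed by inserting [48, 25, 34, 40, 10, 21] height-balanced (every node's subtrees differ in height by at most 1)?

Tree (level-order array): [48, 25, None, 10, 34, None, 21, None, 40]
Definition: a tree is height-balanced if, at every node, |h(left) - h(right)| <= 1 (empty subtree has height -1).
Bottom-up per-node check:
  node 21: h_left=-1, h_right=-1, diff=0 [OK], height=0
  node 10: h_left=-1, h_right=0, diff=1 [OK], height=1
  node 40: h_left=-1, h_right=-1, diff=0 [OK], height=0
  node 34: h_left=-1, h_right=0, diff=1 [OK], height=1
  node 25: h_left=1, h_right=1, diff=0 [OK], height=2
  node 48: h_left=2, h_right=-1, diff=3 [FAIL (|2--1|=3 > 1)], height=3
Node 48 violates the condition: |2 - -1| = 3 > 1.
Result: Not balanced


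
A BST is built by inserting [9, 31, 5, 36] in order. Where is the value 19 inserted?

Starting tree (level order): [9, 5, 31, None, None, None, 36]
Insertion path: 9 -> 31
Result: insert 19 as left child of 31
Final tree (level order): [9, 5, 31, None, None, 19, 36]


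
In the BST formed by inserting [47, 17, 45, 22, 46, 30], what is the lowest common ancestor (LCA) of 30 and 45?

Tree insertion order: [47, 17, 45, 22, 46, 30]
Tree (level-order array): [47, 17, None, None, 45, 22, 46, None, 30]
In a BST, the LCA of p=30, q=45 is the first node v on the
root-to-leaf path with p <= v <= q (go left if both < v, right if both > v).
Walk from root:
  at 47: both 30 and 45 < 47, go left
  at 17: both 30 and 45 > 17, go right
  at 45: 30 <= 45 <= 45, this is the LCA
LCA = 45


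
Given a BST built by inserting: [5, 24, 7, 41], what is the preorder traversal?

Tree insertion order: [5, 24, 7, 41]
Tree (level-order array): [5, None, 24, 7, 41]
Preorder traversal: [5, 24, 7, 41]


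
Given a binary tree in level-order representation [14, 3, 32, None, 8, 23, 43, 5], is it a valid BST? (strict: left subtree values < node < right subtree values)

Level-order array: [14, 3, 32, None, 8, 23, 43, 5]
Validate using subtree bounds (lo, hi): at each node, require lo < value < hi,
then recurse left with hi=value and right with lo=value.
Preorder trace (stopping at first violation):
  at node 14 with bounds (-inf, +inf): OK
  at node 3 with bounds (-inf, 14): OK
  at node 8 with bounds (3, 14): OK
  at node 5 with bounds (3, 8): OK
  at node 32 with bounds (14, +inf): OK
  at node 23 with bounds (14, 32): OK
  at node 43 with bounds (32, +inf): OK
No violation found at any node.
Result: Valid BST


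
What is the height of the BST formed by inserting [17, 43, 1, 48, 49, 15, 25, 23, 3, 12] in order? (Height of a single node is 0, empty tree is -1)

Insertion order: [17, 43, 1, 48, 49, 15, 25, 23, 3, 12]
Tree (level-order array): [17, 1, 43, None, 15, 25, 48, 3, None, 23, None, None, 49, None, 12]
Compute height bottom-up (empty subtree = -1):
  height(12) = 1 + max(-1, -1) = 0
  height(3) = 1 + max(-1, 0) = 1
  height(15) = 1 + max(1, -1) = 2
  height(1) = 1 + max(-1, 2) = 3
  height(23) = 1 + max(-1, -1) = 0
  height(25) = 1 + max(0, -1) = 1
  height(49) = 1 + max(-1, -1) = 0
  height(48) = 1 + max(-1, 0) = 1
  height(43) = 1 + max(1, 1) = 2
  height(17) = 1 + max(3, 2) = 4
Height = 4
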